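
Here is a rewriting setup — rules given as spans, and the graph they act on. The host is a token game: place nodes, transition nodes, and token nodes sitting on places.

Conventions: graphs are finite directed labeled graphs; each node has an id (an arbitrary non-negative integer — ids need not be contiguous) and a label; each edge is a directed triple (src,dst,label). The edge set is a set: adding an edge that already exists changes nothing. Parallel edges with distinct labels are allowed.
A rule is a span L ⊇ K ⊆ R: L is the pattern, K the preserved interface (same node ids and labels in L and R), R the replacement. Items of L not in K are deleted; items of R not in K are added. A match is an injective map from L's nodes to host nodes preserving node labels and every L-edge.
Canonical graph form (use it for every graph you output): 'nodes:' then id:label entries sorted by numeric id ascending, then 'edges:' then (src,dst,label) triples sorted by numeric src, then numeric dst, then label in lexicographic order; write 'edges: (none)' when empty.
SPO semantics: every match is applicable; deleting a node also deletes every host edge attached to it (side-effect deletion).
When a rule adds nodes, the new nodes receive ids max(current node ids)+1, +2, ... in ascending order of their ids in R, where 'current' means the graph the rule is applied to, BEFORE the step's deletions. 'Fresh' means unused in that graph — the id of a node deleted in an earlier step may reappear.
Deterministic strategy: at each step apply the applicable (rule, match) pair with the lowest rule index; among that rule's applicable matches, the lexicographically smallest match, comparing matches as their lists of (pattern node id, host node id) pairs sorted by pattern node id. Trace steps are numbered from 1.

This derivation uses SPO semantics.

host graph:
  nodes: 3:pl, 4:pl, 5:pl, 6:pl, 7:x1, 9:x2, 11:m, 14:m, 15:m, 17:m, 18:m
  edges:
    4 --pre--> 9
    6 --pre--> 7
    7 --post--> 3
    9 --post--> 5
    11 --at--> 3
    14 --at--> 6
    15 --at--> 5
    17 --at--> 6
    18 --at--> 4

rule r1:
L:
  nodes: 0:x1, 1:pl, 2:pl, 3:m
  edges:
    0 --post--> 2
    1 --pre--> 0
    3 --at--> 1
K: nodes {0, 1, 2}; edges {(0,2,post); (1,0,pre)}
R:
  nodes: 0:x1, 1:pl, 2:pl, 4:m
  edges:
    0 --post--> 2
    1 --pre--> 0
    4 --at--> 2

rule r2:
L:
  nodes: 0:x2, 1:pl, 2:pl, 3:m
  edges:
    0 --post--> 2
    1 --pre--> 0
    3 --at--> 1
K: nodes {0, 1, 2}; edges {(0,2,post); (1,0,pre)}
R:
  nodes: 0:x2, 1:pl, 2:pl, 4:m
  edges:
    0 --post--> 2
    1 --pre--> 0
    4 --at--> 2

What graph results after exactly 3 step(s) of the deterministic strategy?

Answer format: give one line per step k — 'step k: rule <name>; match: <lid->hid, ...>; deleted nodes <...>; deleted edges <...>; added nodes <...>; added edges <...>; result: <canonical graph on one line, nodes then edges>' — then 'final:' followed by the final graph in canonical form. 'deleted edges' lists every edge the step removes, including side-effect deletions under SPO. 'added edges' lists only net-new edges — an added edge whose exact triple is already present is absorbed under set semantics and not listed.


step 1: rule r1; match: 0->7, 1->6, 2->3, 3->14; deleted nodes 14; deleted edges (14,6,at); added nodes 19; added edges (19,3,at); result: nodes: 3:pl, 4:pl, 5:pl, 6:pl, 7:x1, 9:x2, 11:m, 15:m, 17:m, 18:m, 19:m edges: (4,9,pre); (6,7,pre); (7,3,post); (9,5,post); (11,3,at); (15,5,at); (17,6,at); (18,4,at); (19,3,at)
step 2: rule r1; match: 0->7, 1->6, 2->3, 3->17; deleted nodes 17; deleted edges (17,6,at); added nodes 20; added edges (20,3,at); result: nodes: 3:pl, 4:pl, 5:pl, 6:pl, 7:x1, 9:x2, 11:m, 15:m, 18:m, 19:m, 20:m edges: (4,9,pre); (6,7,pre); (7,3,post); (9,5,post); (11,3,at); (15,5,at); (18,4,at); (19,3,at); (20,3,at)
step 3: rule r2; match: 0->9, 1->4, 2->5, 3->18; deleted nodes 18; deleted edges (18,4,at); added nodes 21; added edges (21,5,at); result: nodes: 3:pl, 4:pl, 5:pl, 6:pl, 7:x1, 9:x2, 11:m, 15:m, 19:m, 20:m, 21:m edges: (4,9,pre); (6,7,pre); (7,3,post); (9,5,post); (11,3,at); (15,5,at); (19,3,at); (20,3,at); (21,5,at)
final:
nodes: 3:pl, 4:pl, 5:pl, 6:pl, 7:x1, 9:x2, 11:m, 15:m, 19:m, 20:m, 21:m
edges: (4,9,pre); (6,7,pre); (7,3,post); (9,5,post); (11,3,at); (15,5,at); (19,3,at); (20,3,at); (21,5,at)


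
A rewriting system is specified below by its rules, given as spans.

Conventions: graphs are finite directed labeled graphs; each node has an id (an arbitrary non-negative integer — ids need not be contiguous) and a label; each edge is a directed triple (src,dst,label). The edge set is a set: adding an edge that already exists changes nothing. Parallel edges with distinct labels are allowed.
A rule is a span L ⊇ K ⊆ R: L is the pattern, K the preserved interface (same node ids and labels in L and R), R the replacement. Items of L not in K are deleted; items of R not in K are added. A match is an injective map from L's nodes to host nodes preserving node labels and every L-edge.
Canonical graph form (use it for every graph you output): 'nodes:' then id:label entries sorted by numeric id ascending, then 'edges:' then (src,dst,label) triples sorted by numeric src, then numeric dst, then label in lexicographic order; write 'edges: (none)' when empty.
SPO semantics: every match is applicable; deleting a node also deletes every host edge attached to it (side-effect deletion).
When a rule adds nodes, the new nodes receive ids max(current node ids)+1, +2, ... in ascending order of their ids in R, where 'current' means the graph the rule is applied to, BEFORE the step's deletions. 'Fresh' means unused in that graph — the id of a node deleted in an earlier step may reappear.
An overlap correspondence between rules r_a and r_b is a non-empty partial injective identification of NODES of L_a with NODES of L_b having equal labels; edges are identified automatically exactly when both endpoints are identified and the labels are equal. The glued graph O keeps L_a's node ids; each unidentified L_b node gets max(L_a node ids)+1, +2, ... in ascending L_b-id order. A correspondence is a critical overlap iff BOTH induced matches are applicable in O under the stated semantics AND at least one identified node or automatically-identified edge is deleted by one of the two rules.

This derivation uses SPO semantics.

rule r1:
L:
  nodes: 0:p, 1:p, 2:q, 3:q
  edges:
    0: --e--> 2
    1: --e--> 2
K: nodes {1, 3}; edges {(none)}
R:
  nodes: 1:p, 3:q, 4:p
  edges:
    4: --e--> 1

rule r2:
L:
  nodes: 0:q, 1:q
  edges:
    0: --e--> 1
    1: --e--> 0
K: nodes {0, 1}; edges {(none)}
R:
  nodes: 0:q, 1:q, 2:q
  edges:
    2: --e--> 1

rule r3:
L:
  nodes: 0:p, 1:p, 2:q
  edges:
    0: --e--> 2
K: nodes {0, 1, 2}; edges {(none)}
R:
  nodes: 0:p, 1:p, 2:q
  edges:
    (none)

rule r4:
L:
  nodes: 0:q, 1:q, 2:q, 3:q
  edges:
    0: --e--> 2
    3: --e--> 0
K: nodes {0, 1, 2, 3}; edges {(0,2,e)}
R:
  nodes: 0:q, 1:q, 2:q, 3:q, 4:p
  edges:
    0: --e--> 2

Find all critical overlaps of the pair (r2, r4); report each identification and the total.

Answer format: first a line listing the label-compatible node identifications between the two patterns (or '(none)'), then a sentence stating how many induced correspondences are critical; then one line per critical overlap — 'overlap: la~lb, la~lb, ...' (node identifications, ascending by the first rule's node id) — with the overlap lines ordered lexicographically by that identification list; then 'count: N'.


label-compatible node identifications between L(r2) and L(r4): 0~0, 0~1, 0~2, 0~3, 1~0, 1~1, 1~2, 1~3
4 of the induced correspondences are critical overlaps of r2 and r4.
overlap: 0~0, 1~2
overlap: 0~0, 1~3
overlap: 0~2, 1~0
overlap: 0~3, 1~0
count: 4


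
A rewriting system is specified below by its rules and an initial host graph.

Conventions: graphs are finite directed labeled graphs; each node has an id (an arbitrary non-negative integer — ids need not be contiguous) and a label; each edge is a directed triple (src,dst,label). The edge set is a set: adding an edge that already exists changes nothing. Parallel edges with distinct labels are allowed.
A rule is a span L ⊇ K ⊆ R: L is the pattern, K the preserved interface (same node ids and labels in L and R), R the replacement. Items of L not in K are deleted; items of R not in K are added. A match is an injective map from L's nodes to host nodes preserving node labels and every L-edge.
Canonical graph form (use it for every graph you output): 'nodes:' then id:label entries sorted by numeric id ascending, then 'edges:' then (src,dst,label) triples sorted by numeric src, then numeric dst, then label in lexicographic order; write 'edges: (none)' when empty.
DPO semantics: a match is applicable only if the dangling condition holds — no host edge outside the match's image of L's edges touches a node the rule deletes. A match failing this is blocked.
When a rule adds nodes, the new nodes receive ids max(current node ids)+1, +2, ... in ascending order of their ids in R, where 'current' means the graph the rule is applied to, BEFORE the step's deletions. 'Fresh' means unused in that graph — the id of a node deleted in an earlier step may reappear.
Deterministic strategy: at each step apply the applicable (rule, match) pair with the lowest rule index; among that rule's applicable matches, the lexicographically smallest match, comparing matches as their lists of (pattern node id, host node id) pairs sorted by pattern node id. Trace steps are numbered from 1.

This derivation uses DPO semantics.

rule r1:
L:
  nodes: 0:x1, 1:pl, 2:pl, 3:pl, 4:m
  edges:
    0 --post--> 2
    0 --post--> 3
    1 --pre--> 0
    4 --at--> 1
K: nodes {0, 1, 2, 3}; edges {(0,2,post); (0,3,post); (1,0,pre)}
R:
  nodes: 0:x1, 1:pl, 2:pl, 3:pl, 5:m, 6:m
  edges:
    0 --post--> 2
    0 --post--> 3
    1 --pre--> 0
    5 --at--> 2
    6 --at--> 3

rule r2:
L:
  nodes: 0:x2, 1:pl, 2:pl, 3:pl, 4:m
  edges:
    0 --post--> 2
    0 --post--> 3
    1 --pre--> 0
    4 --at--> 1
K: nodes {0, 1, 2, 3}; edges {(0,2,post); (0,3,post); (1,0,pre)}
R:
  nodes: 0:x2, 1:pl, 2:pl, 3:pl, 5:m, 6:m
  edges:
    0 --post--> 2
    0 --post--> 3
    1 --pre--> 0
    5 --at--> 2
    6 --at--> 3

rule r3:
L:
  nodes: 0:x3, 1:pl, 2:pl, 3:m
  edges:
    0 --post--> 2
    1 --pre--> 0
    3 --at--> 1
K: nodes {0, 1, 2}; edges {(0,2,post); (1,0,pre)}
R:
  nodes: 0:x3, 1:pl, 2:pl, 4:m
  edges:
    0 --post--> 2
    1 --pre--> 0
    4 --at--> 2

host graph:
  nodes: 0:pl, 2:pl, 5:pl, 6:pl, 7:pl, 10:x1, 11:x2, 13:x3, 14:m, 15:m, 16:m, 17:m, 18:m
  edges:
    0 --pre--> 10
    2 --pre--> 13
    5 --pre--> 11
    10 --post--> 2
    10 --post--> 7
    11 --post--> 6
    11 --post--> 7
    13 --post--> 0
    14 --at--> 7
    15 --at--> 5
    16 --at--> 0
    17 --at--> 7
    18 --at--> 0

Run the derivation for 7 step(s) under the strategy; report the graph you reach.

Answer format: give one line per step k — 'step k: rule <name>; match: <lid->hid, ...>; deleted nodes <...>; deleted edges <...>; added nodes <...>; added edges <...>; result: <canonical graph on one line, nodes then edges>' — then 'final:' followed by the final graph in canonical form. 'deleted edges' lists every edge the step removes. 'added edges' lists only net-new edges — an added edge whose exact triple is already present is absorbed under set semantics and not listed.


step 1: rule r1; match: 0->10, 1->0, 2->2, 3->7, 4->16; deleted nodes 16; deleted edges (16,0,at); added nodes 19, 20; added edges (19,2,at); (20,7,at); result: nodes: 0:pl, 2:pl, 5:pl, 6:pl, 7:pl, 10:x1, 11:x2, 13:x3, 14:m, 15:m, 17:m, 18:m, 19:m, 20:m edges: (0,10,pre); (2,13,pre); (5,11,pre); (10,2,post); (10,7,post); (11,6,post); (11,7,post); (13,0,post); (14,7,at); (15,5,at); (17,7,at); (18,0,at); (19,2,at); (20,7,at)
step 2: rule r1; match: 0->10, 1->0, 2->2, 3->7, 4->18; deleted nodes 18; deleted edges (18,0,at); added nodes 21, 22; added edges (21,2,at); (22,7,at); result: nodes: 0:pl, 2:pl, 5:pl, 6:pl, 7:pl, 10:x1, 11:x2, 13:x3, 14:m, 15:m, 17:m, 19:m, 20:m, 21:m, 22:m edges: (0,10,pre); (2,13,pre); (5,11,pre); (10,2,post); (10,7,post); (11,6,post); (11,7,post); (13,0,post); (14,7,at); (15,5,at); (17,7,at); (19,2,at); (20,7,at); (21,2,at); (22,7,at)
step 3: rule r2; match: 0->11, 1->5, 2->6, 3->7, 4->15; deleted nodes 15; deleted edges (15,5,at); added nodes 23, 24; added edges (23,6,at); (24,7,at); result: nodes: 0:pl, 2:pl, 5:pl, 6:pl, 7:pl, 10:x1, 11:x2, 13:x3, 14:m, 17:m, 19:m, 20:m, 21:m, 22:m, 23:m, 24:m edges: (0,10,pre); (2,13,pre); (5,11,pre); (10,2,post); (10,7,post); (11,6,post); (11,7,post); (13,0,post); (14,7,at); (17,7,at); (19,2,at); (20,7,at); (21,2,at); (22,7,at); (23,6,at); (24,7,at)
step 4: rule r3; match: 0->13, 1->2, 2->0, 3->19; deleted nodes 19; deleted edges (19,2,at); added nodes 25; added edges (25,0,at); result: nodes: 0:pl, 2:pl, 5:pl, 6:pl, 7:pl, 10:x1, 11:x2, 13:x3, 14:m, 17:m, 20:m, 21:m, 22:m, 23:m, 24:m, 25:m edges: (0,10,pre); (2,13,pre); (5,11,pre); (10,2,post); (10,7,post); (11,6,post); (11,7,post); (13,0,post); (14,7,at); (17,7,at); (20,7,at); (21,2,at); (22,7,at); (23,6,at); (24,7,at); (25,0,at)
step 5: rule r1; match: 0->10, 1->0, 2->2, 3->7, 4->25; deleted nodes 25; deleted edges (25,0,at); added nodes 26, 27; added edges (26,2,at); (27,7,at); result: nodes: 0:pl, 2:pl, 5:pl, 6:pl, 7:pl, 10:x1, 11:x2, 13:x3, 14:m, 17:m, 20:m, 21:m, 22:m, 23:m, 24:m, 26:m, 27:m edges: (0,10,pre); (2,13,pre); (5,11,pre); (10,2,post); (10,7,post); (11,6,post); (11,7,post); (13,0,post); (14,7,at); (17,7,at); (20,7,at); (21,2,at); (22,7,at); (23,6,at); (24,7,at); (26,2,at); (27,7,at)
step 6: rule r3; match: 0->13, 1->2, 2->0, 3->21; deleted nodes 21; deleted edges (21,2,at); added nodes 28; added edges (28,0,at); result: nodes: 0:pl, 2:pl, 5:pl, 6:pl, 7:pl, 10:x1, 11:x2, 13:x3, 14:m, 17:m, 20:m, 22:m, 23:m, 24:m, 26:m, 27:m, 28:m edges: (0,10,pre); (2,13,pre); (5,11,pre); (10,2,post); (10,7,post); (11,6,post); (11,7,post); (13,0,post); (14,7,at); (17,7,at); (20,7,at); (22,7,at); (23,6,at); (24,7,at); (26,2,at); (27,7,at); (28,0,at)
step 7: rule r1; match: 0->10, 1->0, 2->2, 3->7, 4->28; deleted nodes 28; deleted edges (28,0,at); added nodes 29, 30; added edges (29,2,at); (30,7,at); result: nodes: 0:pl, 2:pl, 5:pl, 6:pl, 7:pl, 10:x1, 11:x2, 13:x3, 14:m, 17:m, 20:m, 22:m, 23:m, 24:m, 26:m, 27:m, 29:m, 30:m edges: (0,10,pre); (2,13,pre); (5,11,pre); (10,2,post); (10,7,post); (11,6,post); (11,7,post); (13,0,post); (14,7,at); (17,7,at); (20,7,at); (22,7,at); (23,6,at); (24,7,at); (26,2,at); (27,7,at); (29,2,at); (30,7,at)
final:
nodes: 0:pl, 2:pl, 5:pl, 6:pl, 7:pl, 10:x1, 11:x2, 13:x3, 14:m, 17:m, 20:m, 22:m, 23:m, 24:m, 26:m, 27:m, 29:m, 30:m
edges: (0,10,pre); (2,13,pre); (5,11,pre); (10,2,post); (10,7,post); (11,6,post); (11,7,post); (13,0,post); (14,7,at); (17,7,at); (20,7,at); (22,7,at); (23,6,at); (24,7,at); (26,2,at); (27,7,at); (29,2,at); (30,7,at)


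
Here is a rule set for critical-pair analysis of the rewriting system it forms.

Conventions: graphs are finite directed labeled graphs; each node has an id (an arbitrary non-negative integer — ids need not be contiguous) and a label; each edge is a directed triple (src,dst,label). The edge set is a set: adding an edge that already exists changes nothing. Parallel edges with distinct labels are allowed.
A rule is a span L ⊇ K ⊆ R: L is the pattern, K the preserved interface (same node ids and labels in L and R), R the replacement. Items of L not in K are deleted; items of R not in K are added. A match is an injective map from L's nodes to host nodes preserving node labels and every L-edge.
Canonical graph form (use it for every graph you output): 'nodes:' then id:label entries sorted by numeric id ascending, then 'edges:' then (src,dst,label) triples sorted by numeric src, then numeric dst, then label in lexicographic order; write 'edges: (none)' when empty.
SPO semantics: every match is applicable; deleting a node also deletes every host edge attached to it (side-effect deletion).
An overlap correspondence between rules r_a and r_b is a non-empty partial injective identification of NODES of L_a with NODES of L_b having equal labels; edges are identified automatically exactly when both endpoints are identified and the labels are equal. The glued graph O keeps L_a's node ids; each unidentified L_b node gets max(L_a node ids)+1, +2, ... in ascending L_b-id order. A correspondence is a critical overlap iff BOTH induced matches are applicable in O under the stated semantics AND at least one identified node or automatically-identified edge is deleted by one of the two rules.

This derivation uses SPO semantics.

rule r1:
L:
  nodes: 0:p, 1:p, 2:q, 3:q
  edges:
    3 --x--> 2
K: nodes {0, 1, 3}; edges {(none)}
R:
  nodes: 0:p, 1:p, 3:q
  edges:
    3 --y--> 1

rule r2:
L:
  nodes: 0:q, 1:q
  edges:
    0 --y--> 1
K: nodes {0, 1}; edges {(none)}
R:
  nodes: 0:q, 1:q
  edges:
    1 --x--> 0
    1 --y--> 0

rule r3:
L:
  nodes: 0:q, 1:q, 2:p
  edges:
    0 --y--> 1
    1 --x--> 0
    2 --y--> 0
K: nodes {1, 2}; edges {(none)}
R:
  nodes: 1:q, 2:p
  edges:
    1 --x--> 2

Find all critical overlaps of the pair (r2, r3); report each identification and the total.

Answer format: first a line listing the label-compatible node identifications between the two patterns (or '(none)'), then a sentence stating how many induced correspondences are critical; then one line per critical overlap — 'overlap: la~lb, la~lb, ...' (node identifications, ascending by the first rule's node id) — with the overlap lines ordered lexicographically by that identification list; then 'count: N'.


label-compatible node identifications between L(r2) and L(r3): 0~0, 0~1, 1~0, 1~1
4 of the induced correspondences are critical overlaps of r2 and r3.
overlap: 0~0
overlap: 0~0, 1~1
overlap: 0~1, 1~0
overlap: 1~0
count: 4


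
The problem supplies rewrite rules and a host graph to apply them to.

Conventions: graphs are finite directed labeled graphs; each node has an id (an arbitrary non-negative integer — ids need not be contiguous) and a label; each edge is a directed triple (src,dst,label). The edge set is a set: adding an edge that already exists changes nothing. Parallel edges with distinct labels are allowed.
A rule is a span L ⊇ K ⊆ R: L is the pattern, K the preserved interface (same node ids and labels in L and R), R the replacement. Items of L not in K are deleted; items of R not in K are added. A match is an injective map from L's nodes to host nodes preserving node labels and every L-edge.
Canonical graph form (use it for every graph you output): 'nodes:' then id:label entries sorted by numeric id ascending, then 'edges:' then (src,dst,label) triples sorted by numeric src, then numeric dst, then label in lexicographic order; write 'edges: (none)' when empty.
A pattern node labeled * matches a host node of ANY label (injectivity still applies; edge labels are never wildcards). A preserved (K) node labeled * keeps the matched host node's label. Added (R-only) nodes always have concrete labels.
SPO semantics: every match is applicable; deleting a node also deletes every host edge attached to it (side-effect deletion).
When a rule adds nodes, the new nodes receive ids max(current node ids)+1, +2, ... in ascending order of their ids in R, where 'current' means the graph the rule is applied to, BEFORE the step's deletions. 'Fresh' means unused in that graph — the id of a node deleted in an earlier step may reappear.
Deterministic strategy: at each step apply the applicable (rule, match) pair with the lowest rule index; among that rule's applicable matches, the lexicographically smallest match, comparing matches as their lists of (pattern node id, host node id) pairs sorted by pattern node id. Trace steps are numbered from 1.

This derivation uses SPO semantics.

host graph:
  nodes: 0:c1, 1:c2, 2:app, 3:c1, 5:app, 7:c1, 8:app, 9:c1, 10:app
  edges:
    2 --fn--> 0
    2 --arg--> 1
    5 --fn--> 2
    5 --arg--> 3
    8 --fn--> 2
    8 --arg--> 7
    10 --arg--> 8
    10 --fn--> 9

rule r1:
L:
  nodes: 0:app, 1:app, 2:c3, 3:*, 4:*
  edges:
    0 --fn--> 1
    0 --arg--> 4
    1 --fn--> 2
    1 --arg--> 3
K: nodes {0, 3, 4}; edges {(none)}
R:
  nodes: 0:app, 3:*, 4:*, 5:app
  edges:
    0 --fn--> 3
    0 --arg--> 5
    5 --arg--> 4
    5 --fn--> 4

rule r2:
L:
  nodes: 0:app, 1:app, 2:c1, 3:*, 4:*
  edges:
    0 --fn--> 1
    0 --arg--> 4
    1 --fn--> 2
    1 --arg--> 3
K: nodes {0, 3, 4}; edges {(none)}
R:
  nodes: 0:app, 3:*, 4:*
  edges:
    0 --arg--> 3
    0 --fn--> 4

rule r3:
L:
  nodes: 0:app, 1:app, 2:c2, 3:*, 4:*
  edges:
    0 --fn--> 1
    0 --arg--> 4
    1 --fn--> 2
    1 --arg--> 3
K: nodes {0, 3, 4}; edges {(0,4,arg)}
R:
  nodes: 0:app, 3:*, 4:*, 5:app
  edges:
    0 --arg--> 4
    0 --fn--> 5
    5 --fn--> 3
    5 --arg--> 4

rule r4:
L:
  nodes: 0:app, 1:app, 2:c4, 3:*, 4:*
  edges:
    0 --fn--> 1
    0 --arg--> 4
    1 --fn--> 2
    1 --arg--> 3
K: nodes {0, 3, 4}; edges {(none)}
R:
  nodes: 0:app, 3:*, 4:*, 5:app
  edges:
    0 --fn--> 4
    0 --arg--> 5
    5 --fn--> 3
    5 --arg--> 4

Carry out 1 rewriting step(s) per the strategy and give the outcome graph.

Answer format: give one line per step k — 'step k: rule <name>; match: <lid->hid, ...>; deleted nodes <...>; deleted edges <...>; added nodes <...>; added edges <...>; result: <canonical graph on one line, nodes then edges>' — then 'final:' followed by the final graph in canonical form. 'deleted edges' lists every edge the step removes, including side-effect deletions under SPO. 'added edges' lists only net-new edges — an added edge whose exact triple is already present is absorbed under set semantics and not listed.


step 1: rule r2; match: 0->5, 1->2, 2->0, 3->1, 4->3; deleted nodes 0, 2; deleted edges (2,0,fn); (2,1,arg); (5,2,fn); (5,3,arg); (8,2,fn); added nodes (none); added edges (5,1,arg); (5,3,fn); result: nodes: 1:c2, 3:c1, 5:app, 7:c1, 8:app, 9:c1, 10:app edges: (5,1,arg); (5,3,fn); (8,7,arg); (10,8,arg); (10,9,fn)
final:
nodes: 1:c2, 3:c1, 5:app, 7:c1, 8:app, 9:c1, 10:app
edges: (5,1,arg); (5,3,fn); (8,7,arg); (10,8,arg); (10,9,fn)


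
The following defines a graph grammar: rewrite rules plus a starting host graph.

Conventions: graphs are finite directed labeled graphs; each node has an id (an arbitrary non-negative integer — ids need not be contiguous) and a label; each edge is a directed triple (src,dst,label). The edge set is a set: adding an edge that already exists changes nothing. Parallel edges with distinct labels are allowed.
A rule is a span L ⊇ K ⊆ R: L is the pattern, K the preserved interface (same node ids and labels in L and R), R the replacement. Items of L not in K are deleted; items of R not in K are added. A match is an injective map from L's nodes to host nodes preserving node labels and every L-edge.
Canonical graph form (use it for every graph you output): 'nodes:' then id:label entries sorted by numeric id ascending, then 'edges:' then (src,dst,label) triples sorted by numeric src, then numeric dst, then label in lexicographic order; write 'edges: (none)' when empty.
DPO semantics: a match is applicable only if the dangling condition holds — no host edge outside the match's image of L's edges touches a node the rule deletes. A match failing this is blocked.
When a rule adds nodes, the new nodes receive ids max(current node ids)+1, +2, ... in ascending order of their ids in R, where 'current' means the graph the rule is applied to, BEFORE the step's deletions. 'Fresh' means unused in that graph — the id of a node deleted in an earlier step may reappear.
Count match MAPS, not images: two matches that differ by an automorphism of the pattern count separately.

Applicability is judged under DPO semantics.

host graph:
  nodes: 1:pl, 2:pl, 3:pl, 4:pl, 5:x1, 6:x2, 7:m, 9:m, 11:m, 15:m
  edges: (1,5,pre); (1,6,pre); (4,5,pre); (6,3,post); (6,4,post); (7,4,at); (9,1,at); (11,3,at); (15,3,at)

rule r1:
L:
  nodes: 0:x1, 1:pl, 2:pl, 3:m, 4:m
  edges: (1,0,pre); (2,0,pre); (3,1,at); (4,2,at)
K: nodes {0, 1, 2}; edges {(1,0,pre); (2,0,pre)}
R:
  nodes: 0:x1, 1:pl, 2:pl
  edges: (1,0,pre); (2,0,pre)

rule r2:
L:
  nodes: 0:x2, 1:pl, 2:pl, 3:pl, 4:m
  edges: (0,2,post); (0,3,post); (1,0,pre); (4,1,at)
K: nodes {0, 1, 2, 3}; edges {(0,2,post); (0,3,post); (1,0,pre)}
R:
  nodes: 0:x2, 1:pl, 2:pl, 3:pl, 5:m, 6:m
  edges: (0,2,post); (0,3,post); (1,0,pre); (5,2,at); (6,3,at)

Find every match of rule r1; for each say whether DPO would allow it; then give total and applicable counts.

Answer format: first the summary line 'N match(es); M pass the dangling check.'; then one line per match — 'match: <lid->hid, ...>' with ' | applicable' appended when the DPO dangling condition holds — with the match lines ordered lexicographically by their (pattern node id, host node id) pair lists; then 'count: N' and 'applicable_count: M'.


2 match(es); 2 pass the dangling check.
match: 0->5, 1->1, 2->4, 3->9, 4->7 | applicable
match: 0->5, 1->4, 2->1, 3->7, 4->9 | applicable
count: 2
applicable_count: 2


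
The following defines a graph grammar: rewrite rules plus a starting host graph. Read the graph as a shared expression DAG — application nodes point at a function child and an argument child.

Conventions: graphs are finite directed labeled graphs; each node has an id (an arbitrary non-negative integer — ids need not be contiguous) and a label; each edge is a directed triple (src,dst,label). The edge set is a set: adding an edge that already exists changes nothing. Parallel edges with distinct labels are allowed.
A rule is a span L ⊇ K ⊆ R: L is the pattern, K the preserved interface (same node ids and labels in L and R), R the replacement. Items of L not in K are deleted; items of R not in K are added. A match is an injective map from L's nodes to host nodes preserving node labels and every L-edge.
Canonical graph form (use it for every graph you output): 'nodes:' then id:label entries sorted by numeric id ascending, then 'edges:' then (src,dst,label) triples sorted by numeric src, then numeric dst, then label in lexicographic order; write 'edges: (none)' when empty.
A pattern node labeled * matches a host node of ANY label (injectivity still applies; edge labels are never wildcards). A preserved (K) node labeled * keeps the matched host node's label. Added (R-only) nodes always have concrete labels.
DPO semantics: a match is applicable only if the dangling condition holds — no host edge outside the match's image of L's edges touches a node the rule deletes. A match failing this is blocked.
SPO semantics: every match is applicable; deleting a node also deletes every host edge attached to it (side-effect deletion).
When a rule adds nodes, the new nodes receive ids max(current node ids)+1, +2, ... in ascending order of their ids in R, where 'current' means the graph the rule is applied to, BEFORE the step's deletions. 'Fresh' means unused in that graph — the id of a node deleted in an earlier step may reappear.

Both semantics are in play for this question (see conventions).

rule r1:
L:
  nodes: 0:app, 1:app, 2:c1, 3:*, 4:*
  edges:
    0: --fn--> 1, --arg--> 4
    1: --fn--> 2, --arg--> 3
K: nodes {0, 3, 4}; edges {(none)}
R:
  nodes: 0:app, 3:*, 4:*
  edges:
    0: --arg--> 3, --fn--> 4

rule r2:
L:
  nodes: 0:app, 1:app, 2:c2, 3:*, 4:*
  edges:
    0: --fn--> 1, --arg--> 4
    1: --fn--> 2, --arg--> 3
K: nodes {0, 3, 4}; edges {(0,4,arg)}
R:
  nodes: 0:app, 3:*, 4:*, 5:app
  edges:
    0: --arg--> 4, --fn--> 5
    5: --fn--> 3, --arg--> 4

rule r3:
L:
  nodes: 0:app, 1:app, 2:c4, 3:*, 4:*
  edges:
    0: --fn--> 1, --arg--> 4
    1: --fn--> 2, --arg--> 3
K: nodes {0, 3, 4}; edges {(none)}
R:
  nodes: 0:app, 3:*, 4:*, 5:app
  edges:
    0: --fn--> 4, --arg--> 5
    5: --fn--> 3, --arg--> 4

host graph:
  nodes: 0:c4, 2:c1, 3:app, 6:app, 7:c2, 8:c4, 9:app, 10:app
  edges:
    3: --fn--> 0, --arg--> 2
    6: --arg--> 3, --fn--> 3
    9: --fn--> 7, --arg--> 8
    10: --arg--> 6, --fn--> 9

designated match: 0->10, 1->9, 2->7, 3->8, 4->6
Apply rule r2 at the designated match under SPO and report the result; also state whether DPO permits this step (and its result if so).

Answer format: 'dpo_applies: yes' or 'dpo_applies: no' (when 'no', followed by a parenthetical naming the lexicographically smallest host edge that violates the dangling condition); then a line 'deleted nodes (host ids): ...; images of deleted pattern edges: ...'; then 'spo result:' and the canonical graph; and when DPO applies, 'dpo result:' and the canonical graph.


dpo_applies: yes
deleted nodes (host ids): 7, 9; images of deleted pattern edges: (9,7,fn); (9,8,arg); (10,9,fn)
spo result:
nodes: 0:c4, 2:c1, 3:app, 6:app, 8:c4, 10:app, 11:app
edges: (3,0,fn); (3,2,arg); (6,3,arg); (6,3,fn); (10,6,arg); (10,11,fn); (11,6,arg); (11,8,fn)
dpo result:
nodes: 0:c4, 2:c1, 3:app, 6:app, 8:c4, 10:app, 11:app
edges: (3,0,fn); (3,2,arg); (6,3,arg); (6,3,fn); (10,6,arg); (10,11,fn); (11,6,arg); (11,8,fn)


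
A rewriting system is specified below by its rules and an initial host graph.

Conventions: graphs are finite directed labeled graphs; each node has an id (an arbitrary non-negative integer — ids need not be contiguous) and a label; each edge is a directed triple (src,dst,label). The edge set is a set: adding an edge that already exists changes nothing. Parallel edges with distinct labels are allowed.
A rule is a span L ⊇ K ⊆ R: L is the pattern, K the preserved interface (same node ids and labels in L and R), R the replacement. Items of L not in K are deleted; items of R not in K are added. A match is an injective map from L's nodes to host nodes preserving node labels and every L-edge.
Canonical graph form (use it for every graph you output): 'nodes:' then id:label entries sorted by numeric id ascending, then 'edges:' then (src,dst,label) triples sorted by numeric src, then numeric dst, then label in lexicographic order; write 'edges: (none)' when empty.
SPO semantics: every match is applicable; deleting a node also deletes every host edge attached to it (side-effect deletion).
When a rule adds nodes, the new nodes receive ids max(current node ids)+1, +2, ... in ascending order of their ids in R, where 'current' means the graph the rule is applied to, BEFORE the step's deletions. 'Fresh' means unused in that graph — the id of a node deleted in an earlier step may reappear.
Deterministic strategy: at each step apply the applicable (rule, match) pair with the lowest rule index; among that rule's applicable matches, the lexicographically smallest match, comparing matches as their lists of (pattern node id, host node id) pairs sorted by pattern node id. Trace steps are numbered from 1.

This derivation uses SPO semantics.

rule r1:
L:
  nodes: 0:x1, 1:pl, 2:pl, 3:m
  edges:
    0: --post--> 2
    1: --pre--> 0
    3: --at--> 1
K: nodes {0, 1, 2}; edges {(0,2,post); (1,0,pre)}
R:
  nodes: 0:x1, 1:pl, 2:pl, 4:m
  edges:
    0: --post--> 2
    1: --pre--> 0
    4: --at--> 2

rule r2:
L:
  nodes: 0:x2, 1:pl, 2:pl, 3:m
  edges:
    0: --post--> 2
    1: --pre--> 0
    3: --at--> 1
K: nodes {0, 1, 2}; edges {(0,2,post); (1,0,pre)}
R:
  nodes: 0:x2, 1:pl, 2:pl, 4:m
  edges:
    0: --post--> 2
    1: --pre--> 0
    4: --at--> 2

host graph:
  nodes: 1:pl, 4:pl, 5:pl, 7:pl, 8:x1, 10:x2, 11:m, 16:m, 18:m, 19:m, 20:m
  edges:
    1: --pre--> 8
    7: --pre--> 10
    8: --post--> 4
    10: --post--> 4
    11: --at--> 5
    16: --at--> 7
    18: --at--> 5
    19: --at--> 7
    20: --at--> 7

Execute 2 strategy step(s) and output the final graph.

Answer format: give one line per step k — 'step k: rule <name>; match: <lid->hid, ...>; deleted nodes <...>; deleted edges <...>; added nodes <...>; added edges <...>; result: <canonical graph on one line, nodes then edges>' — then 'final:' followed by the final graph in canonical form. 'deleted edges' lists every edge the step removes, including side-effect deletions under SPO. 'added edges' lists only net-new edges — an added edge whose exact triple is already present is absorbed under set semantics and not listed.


step 1: rule r2; match: 0->10, 1->7, 2->4, 3->16; deleted nodes 16; deleted edges (16,7,at); added nodes 21; added edges (21,4,at); result: nodes: 1:pl, 4:pl, 5:pl, 7:pl, 8:x1, 10:x2, 11:m, 18:m, 19:m, 20:m, 21:m edges: (1,8,pre); (7,10,pre); (8,4,post); (10,4,post); (11,5,at); (18,5,at); (19,7,at); (20,7,at); (21,4,at)
step 2: rule r2; match: 0->10, 1->7, 2->4, 3->19; deleted nodes 19; deleted edges (19,7,at); added nodes 22; added edges (22,4,at); result: nodes: 1:pl, 4:pl, 5:pl, 7:pl, 8:x1, 10:x2, 11:m, 18:m, 20:m, 21:m, 22:m edges: (1,8,pre); (7,10,pre); (8,4,post); (10,4,post); (11,5,at); (18,5,at); (20,7,at); (21,4,at); (22,4,at)
final:
nodes: 1:pl, 4:pl, 5:pl, 7:pl, 8:x1, 10:x2, 11:m, 18:m, 20:m, 21:m, 22:m
edges: (1,8,pre); (7,10,pre); (8,4,post); (10,4,post); (11,5,at); (18,5,at); (20,7,at); (21,4,at); (22,4,at)


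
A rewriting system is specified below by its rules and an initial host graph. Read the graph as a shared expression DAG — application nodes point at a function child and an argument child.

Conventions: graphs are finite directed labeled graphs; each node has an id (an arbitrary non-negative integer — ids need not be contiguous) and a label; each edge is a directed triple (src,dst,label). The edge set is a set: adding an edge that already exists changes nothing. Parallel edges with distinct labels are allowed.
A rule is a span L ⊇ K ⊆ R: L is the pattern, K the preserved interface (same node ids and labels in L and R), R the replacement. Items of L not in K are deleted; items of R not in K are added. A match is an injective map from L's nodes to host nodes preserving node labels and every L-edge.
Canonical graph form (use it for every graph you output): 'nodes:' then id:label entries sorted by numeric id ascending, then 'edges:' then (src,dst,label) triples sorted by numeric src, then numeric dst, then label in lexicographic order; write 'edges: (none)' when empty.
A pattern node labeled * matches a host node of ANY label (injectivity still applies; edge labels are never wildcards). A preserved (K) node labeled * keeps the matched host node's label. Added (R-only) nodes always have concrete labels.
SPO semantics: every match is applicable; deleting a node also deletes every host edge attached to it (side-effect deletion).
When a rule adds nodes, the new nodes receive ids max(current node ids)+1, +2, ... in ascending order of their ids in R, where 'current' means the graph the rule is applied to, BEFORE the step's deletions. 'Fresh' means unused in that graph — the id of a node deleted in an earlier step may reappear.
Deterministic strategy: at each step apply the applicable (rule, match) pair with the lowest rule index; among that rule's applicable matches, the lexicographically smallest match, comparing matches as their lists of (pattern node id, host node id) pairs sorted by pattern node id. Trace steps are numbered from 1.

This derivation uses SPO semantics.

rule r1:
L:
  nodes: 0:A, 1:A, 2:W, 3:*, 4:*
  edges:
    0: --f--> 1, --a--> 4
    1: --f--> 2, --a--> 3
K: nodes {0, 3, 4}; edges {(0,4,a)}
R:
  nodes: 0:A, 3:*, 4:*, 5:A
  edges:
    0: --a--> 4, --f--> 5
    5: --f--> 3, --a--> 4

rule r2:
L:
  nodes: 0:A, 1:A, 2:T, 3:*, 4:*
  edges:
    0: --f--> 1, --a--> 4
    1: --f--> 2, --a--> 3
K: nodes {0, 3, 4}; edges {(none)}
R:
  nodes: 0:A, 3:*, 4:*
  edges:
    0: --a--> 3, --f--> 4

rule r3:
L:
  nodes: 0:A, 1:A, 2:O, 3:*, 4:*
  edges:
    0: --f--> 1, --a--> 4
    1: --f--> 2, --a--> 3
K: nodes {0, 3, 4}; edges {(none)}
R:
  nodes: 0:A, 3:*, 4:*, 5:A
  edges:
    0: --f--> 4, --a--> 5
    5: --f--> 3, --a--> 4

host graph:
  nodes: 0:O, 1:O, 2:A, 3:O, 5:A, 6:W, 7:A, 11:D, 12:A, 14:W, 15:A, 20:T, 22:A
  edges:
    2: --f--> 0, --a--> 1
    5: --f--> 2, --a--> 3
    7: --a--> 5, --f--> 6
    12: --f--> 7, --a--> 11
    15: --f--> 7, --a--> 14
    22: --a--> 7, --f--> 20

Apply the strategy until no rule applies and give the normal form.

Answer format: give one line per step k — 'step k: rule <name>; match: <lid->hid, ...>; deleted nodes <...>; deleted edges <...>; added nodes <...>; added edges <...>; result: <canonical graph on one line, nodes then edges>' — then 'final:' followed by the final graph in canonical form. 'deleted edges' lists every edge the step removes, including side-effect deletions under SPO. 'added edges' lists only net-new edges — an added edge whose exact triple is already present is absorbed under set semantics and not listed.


step 1: rule r1; match: 0->12, 1->7, 2->6, 3->5, 4->11; deleted nodes 6, 7; deleted edges (7,5,a); (7,6,f); (12,7,f); (15,7,f); (22,7,a); added nodes 23; added edges (12,23,f); (23,5,f); (23,11,a); result: nodes: 0:O, 1:O, 2:A, 3:O, 5:A, 11:D, 12:A, 14:W, 15:A, 20:T, 22:A, 23:A edges: (2,0,f); (2,1,a); (5,2,f); (5,3,a); (12,11,a); (12,23,f); (15,14,a); (22,20,f); (23,5,f); (23,11,a)
step 2: rule r3; match: 0->5, 1->2, 2->0, 3->1, 4->3; deleted nodes 0, 2; deleted edges (2,0,f); (2,1,a); (5,2,f); (5,3,a); added nodes 24; added edges (5,3,f); (5,24,a); (24,1,f); (24,3,a); result: nodes: 1:O, 3:O, 5:A, 11:D, 12:A, 14:W, 15:A, 20:T, 22:A, 23:A, 24:A edges: (5,3,f); (5,24,a); (12,11,a); (12,23,f); (15,14,a); (22,20,f); (23,5,f); (23,11,a); (24,1,f); (24,3,a)
step 3: rule r3; match: 0->23, 1->5, 2->3, 3->24, 4->11; deleted nodes 3, 5; deleted edges (5,3,f); (5,24,a); (23,5,f); (23,11,a); (24,3,a); added nodes 25; added edges (23,11,f); (23,25,a); (25,11,a); (25,24,f); result: nodes: 1:O, 11:D, 12:A, 14:W, 15:A, 20:T, 22:A, 23:A, 24:A, 25:A edges: (12,11,a); (12,23,f); (15,14,a); (22,20,f); (23,11,f); (23,25,a); (24,1,f); (25,11,a); (25,24,f)
final:
nodes: 1:O, 11:D, 12:A, 14:W, 15:A, 20:T, 22:A, 23:A, 24:A, 25:A
edges: (12,11,a); (12,23,f); (15,14,a); (22,20,f); (23,11,f); (23,25,a); (24,1,f); (25,11,a); (25,24,f)


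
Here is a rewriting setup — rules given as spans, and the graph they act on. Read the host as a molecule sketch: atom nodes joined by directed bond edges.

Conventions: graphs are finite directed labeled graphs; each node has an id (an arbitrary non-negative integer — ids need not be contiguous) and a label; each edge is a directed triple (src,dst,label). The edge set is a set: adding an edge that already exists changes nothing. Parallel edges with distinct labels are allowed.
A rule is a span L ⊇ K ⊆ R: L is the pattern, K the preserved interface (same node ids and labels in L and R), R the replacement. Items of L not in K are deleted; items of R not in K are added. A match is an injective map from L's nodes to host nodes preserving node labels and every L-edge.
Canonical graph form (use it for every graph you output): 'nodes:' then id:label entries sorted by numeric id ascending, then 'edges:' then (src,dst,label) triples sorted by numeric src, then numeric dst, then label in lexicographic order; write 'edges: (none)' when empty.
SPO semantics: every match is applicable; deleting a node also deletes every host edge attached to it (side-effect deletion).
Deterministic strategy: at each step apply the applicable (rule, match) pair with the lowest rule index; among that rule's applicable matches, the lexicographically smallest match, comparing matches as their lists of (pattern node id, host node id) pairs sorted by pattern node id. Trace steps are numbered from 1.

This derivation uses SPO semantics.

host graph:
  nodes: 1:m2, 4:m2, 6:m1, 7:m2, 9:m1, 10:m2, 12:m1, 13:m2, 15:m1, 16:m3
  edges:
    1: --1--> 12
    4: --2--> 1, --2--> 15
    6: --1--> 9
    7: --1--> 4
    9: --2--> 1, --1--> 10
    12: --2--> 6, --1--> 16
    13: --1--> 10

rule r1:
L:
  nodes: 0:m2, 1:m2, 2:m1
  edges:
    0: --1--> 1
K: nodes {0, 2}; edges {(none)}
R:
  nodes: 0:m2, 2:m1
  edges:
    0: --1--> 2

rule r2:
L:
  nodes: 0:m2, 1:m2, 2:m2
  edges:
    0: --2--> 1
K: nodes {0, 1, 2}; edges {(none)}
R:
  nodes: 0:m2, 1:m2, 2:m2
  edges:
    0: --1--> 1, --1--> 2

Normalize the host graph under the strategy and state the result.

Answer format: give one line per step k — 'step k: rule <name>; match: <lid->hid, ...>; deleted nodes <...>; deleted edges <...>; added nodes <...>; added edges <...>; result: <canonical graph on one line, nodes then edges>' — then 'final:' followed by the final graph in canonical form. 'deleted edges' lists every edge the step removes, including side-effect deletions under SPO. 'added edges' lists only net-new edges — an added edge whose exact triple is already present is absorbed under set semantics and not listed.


step 1: rule r1; match: 0->7, 1->4, 2->6; deleted nodes 4; deleted edges (4,1,2); (4,15,2); (7,4,1); added nodes (none); added edges (7,6,1); result: nodes: 1:m2, 6:m1, 7:m2, 9:m1, 10:m2, 12:m1, 13:m2, 15:m1, 16:m3 edges: (1,12,1); (6,9,1); (7,6,1); (9,1,2); (9,10,1); (12,6,2); (12,16,1); (13,10,1)
step 2: rule r1; match: 0->13, 1->10, 2->6; deleted nodes 10; deleted edges (9,10,1); (13,10,1); added nodes (none); added edges (13,6,1); result: nodes: 1:m2, 6:m1, 7:m2, 9:m1, 12:m1, 13:m2, 15:m1, 16:m3 edges: (1,12,1); (6,9,1); (7,6,1); (9,1,2); (12,6,2); (12,16,1); (13,6,1)
final:
nodes: 1:m2, 6:m1, 7:m2, 9:m1, 12:m1, 13:m2, 15:m1, 16:m3
edges: (1,12,1); (6,9,1); (7,6,1); (9,1,2); (12,6,2); (12,16,1); (13,6,1)
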